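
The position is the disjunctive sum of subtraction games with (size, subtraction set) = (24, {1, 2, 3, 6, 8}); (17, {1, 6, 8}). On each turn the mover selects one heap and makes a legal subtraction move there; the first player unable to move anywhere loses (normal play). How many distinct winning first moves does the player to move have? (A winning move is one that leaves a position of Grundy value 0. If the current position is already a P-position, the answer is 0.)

1

Heap A, S = {1, 2, 3, 6, 8}:
n :  0  1  2  3  4  5  6  7  8  9 10 11 12 13 14 15 16 17 18 19 20 21 22 23 24
G :  0  1  2  3  0  1  2  3  4  0  1  2  3  0  1  2  3  4  0  1  2  3  0  1  2
G_A(24) = 2.
Heap B, S = {1, 6, 8}:
n :  0  1  2  3  4  5  6  7  8  9 10 11 12 13 14 15 16 17
G :  0  1  0  1  0  1  2  0  1  0  1  0  1  2  0  1  0  1
G_B(17) = 1.
Combined Grundy value = 2 ⊕ 1 = 3.
A winning move leaves total XOR = 0, i.e. changes one component's Grundy value g to g ⊕ X where X is the current total.
Heap A: need g' = 2⊕3 = 1. Options: 24−1→G=1, 24−2→G=0, 24−3→G=3, 24−6→G=0, 24−8→G=3. Hits: 1.
Heap B: need g' = 1⊕3 = 2. Options: 17−1→G=0, 17−6→G=0, 17−8→G=0. Hits: 0.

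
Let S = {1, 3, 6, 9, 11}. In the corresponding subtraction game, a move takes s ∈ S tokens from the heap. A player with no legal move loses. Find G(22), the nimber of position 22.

2

n :  0  1  2  3  4  5  6  7  8  9 10 11 12 13 14 15 16 17 18 19 20 21 22
G :  0  1  0  1  0  1  2  3  2  3  2  3  0  1  0  1  0  1  2  3  2  3  2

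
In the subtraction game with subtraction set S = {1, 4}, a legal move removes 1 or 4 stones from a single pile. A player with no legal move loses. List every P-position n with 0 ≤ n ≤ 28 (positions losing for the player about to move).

G(0) = 0
G(1) = mex{0} = 1
G(2) = mex{1} = 0
G(3) = mex{0} = 1
G(4) = mex{1,0} = 2
G(5) = mex{2,1} = 0
G(6) = mex{0,0} = 1
G(7) = mex{1,1} = 0
G(8) = mex{0,2} = 1
G(9) = mex{1,0} = 2
G(10) = mex{2,1} = 0
G(11) = mex{0,0} = 1
G(12) = mex{1,1} = 0
G(13) = mex{0,2} = 1
G(14) = mex{1,0} = 2
G(15) = mex{2,1} = 0
G(16) = mex{0,0} = 1
G(17) = mex{1,1} = 0
G(18) = mex{0,2} = 1
G(19) = mex{1,0} = 2
G(20) = mex{2,1} = 0
G(21) = mex{0,0} = 1
G(22) = mex{1,1} = 0
G(23) = mex{0,2} = 1
G(24) = mex{1,0} = 2
G(25) = mex{2,1} = 0
G(26) = mex{0,0} = 1
G(27) = mex{1,1} = 0
G(28) = mex{0,2} = 1
P-positions are exactly the n with G(n) = 0.

0, 2, 5, 7, 10, 12, 15, 17, 20, 22, 25, 27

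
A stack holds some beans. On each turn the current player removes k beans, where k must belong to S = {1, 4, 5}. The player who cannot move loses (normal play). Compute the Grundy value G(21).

n :  0  1  2  3  4  5  6  7  8  9 10 11 12 13 14 15 16 17 18 19 20 21
G :  0  1  0  1  2  3  2  3  0  1  0  1  2  3  2  3  0  1  0  1  2  3

3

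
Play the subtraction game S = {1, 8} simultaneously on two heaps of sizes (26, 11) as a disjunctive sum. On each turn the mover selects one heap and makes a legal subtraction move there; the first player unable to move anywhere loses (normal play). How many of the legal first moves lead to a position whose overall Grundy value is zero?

1

All heaps use S = {1, 8}:
G(0) = 0
G(1) = mex{0} = 1
G(2) = mex{1} = 0
G(3) = mex{0} = 1
G(4) = mex{1} = 0
G(5) = mex{0} = 1
G(6) = mex{1} = 0
G(7) = mex{0} = 1
G(8) = mex{1,0} = 2
G(9) = mex{2,1} = 0
G(10) = mex{0,0} = 1
G(11) = mex{1,1} = 0
G(12) = mex{0,0} = 1
G(13) = mex{1,1} = 0
G(14) = mex{0,0} = 1
G(15) = mex{1,1} = 0
G(16) = mex{0,2} = 1
G(17) = mex{1,0} = 2
G(18) = mex{2,1} = 0
G(19) = mex{0,0} = 1
G(20) = mex{1,1} = 0
G(21) = mex{0,0} = 1
G(22) = mex{1,1} = 0
G(23) = mex{0,0} = 1
G(24) = mex{1,1} = 0
G(25) = mex{0,2} = 1
G(26) = mex{1,0} = 2
Heap A: G(26) = 2.
Heap B: G(11) = 0.
Combined Grundy value = 2 ⊕ 0 = 2.
A winning move leaves total XOR = 0, i.e. changes one component's Grundy value g to g ⊕ X where X is the current total.
Heap A: need g' = 2⊕2 = 0. Options: 26−1→G=1, 26−8→G=0. Hits: 1.
Heap B: need g' = 0⊕2 = 2. Options: 11−1→G=1, 11−8→G=1. Hits: 0.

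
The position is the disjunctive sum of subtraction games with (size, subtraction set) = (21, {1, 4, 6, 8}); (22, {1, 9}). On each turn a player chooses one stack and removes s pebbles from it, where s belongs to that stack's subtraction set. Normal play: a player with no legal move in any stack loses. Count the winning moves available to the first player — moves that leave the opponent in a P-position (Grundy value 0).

Stack A, S = {1, 4, 6, 8}:
n :  0  1  2  3  4  5  6  7  8  9 10 11 12 13 14 15 16 17 18 19 20 21
G :  0  1  0  1  2  0  1  0  1  2  3  2  0  1  0  1  2  0  1  0  1  2
G_A(21) = 2.
Stack B, S = {1, 9}:
G(0) = 0
G(1) = mex{0} = 1
G(2) = mex{1} = 0
G(3) = mex{0} = 1
G(4) = mex{1} = 0
G(5) = mex{0} = 1
G(6) = mex{1} = 0
G(7) = mex{0} = 1
G(8) = mex{1} = 0
G(9) = mex{0,0} = 1
G(10) = mex{1,1} = 0
G(11) = mex{0,0} = 1
G(12) = mex{1,1} = 0
G(13) = mex{0,0} = 1
G(14) = mex{1,1} = 0
G(15) = mex{0,0} = 1
G(16) = mex{1,1} = 0
G(17) = mex{0,0} = 1
G(18) = mex{1,1} = 0
G(19) = mex{0,0} = 1
G(20) = mex{1,1} = 0
G(21) = mex{0,0} = 1
G(22) = mex{1,1} = 0
G_B(22) = 0.
Combined Grundy value = 2 ⊕ 0 = 2.
A winning move leaves total XOR = 0, i.e. changes one component's Grundy value g to g ⊕ X where X is the current total.
Stack A: need g' = 2⊕2 = 0. Options: 21−1→G=1, 21−4→G=0, 21−6→G=1, 21−8→G=1. Hits: 1.
Stack B: need g' = 0⊕2 = 2. Options: 22−1→G=1, 22−9→G=1. Hits: 0.

1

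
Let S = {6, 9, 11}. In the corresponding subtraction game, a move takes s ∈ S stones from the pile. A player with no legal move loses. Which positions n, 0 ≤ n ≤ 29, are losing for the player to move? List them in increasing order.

0, 1, 2, 3, 4, 5, 17, 18, 19, 20, 21, 22

G(0) = 0
G(1) = mex{} = 0
G(2) = mex{} = 0
G(3) = mex{} = 0
G(4) = mex{} = 0
G(5) = mex{} = 0
G(6) = mex{0} = 1
G(7) = mex{0} = 1
G(8) = mex{0} = 1
G(9) = mex{0,0} = 1
G(10) = mex{0,0} = 1
G(11) = mex{0,0,0} = 1
G(12) = mex{1,0,0} = 2
G(13) = mex{1,0,0} = 2
G(14) = mex{1,0,0} = 2
G(15) = mex{1,1,0} = 2
G(16) = mex{1,1,0} = 2
G(17) = mex{1,1,1} = 0
G(18) = mex{2,1,1} = 0
G(19) = mex{2,1,1} = 0
G(20) = mex{2,1,1} = 0
G(21) = mex{2,2,1} = 0
G(22) = mex{2,2,1} = 0
G(23) = mex{0,2,2} = 1
G(24) = mex{0,2,2} = 1
G(25) = mex{0,2,2} = 1
G(26) = mex{0,0,2} = 1
G(27) = mex{0,0,2} = 1
G(28) = mex{0,0,0} = 1
G(29) = mex{1,0,0} = 2
P-positions are exactly the n with G(n) = 0.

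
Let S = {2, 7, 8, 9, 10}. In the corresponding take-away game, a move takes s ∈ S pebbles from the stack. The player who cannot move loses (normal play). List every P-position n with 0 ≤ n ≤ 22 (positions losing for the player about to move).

0, 1, 4, 5, 16, 17, 20, 21

G(0) = 0
G(1) = mex{} = 0
G(2) = mex{0} = 1
G(3) = mex{0} = 1
G(4) = mex{1} = 0
G(5) = mex{1} = 0
G(6) = mex{0} = 1
G(7) = mex{0,0} = 1
G(8) = mex{1,0,0} = 2
G(9) = mex{1,1,0,0} = 2
G(10) = mex{2,1,1,0,0} = 3
G(11) = mex{2,0,1,1,0} = 3
G(12) = mex{3,0,0,1,1} = 2
G(13) = mex{3,1,0,0,1} = 2
G(14) = mex{2,1,1,0,0} = 3
G(15) = mex{2,2,1,1,0} = 3
G(16) = mex{3,2,2,1,1} = 0
G(17) = mex{3,3,2,2,1} = 0
G(18) = mex{0,3,3,2,2} = 1
G(19) = mex{0,2,3,3,2} = 1
G(20) = mex{1,2,2,3,3} = 0
G(21) = mex{1,3,2,2,3} = 0
G(22) = mex{0,3,3,2,2} = 1
P-positions are exactly the n with G(n) = 0.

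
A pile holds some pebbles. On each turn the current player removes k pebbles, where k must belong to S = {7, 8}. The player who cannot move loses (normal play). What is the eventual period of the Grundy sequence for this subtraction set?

n :  0  1  2  3  4  5  6  7  8  9 10 11 12 13 14 15 16 17 18 19 20 21 22 23 24 25 26 27 28 29 30 31
G :  0  0  0  0  0  0  0  1  1  1  1  1  1  1  2  0  0  0  0  0  0  0  1  1  1  1  1  1  1  2  0  0
G(n+15) = G(n) holds for n = 0,…,7 (a full window of length max(S) = 8), so the sequence is purely periodic with period 15.

15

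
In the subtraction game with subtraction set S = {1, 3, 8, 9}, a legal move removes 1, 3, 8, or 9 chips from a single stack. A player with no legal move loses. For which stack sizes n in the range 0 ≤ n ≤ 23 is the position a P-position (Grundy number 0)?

n :  0  1  2  3  4  5  6  7  8  9 10 11 12 13 14 15 16 17 18 19 20 21 22 23
G :  0  1  0  1  0  1  0  1  2  3  2  3  2  3  2  3  0  1  0  1  0  1  0  1
P-positions are exactly the n with G(n) = 0.

0, 2, 4, 6, 16, 18, 20, 22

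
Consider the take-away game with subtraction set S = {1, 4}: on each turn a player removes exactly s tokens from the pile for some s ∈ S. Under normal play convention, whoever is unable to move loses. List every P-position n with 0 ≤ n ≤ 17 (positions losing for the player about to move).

G(0) = 0
G(1) = mex{0} = 1
G(2) = mex{1} = 0
G(3) = mex{0} = 1
G(4) = mex{1,0} = 2
G(5) = mex{2,1} = 0
G(6) = mex{0,0} = 1
G(7) = mex{1,1} = 0
G(8) = mex{0,2} = 1
G(9) = mex{1,0} = 2
G(10) = mex{2,1} = 0
G(11) = mex{0,0} = 1
G(12) = mex{1,1} = 0
G(13) = mex{0,2} = 1
G(14) = mex{1,0} = 2
G(15) = mex{2,1} = 0
G(16) = mex{0,0} = 1
G(17) = mex{1,1} = 0
P-positions are exactly the n with G(n) = 0.

0, 2, 5, 7, 10, 12, 15, 17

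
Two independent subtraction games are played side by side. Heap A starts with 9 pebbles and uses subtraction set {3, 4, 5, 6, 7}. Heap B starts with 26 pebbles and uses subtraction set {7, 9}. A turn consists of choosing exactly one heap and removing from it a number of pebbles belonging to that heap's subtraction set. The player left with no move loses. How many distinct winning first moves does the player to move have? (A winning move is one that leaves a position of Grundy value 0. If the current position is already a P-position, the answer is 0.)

3

Heap A, S = {3, 4, 5, 6, 7}:
G(0) = 0
G(1) = mex{} = 0
G(2) = mex{} = 0
G(3) = mex{0} = 1
G(4) = mex{0,0} = 1
G(5) = mex{0,0,0} = 1
G(6) = mex{1,0,0,0} = 2
G(7) = mex{1,1,0,0,0} = 2
G(8) = mex{1,1,1,0,0} = 2
G(9) = mex{2,1,1,1,0} = 3
G_A(9) = 3.
Heap B, S = {7, 9}:
n :  0  1  2  3  4  5  6  7  8  9 10 11 12 13 14 15 16 17 18 19 20 21 22 23 24 25 26
G :  0  0  0  0  0  0  0  1  1  1  1  1  1  1  2  2  0  0  0  0  0  0  0  1  1  1  1
G_B(26) = 1.
Combined Grundy value = 3 ⊕ 1 = 2.
A winning move leaves total XOR = 0, i.e. changes one component's Grundy value g to g ⊕ X where X is the current total.
Heap A: need g' = 3⊕2 = 1. Options: 9−3→G=2, 9−4→G=1, 9−5→G=1, 9−6→G=1, 9−7→G=0. Hits: 3.
Heap B: need g' = 1⊕2 = 3. Options: 26−7→G=0, 26−9→G=0. Hits: 0.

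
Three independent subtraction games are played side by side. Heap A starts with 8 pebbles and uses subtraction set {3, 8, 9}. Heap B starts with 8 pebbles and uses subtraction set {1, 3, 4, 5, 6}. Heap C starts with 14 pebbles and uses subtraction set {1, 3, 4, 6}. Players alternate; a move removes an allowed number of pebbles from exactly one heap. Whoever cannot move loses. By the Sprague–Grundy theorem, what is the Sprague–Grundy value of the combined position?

6

Heap A, S = {3, 8, 9}:
G(0) = 0
G(1) = mex{} = 0
G(2) = mex{} = 0
G(3) = mex{0} = 1
G(4) = mex{0} = 1
G(5) = mex{0} = 1
G(6) = mex{1} = 0
G(7) = mex{1} = 0
G(8) = mex{1,0} = 2
G_A(8) = 2.
Heap B, S = {1, 3, 4, 5, 6}:
n : 0 1 2 3 4 5 6 7 8
G : 0 1 0 1 2 3 2 3 4
G_B(8) = 4.
Heap C, S = {1, 3, 4, 6}:
n :  0  1  2  3  4  5  6  7  8  9 10 11 12 13 14
G :  0  1  0  1  2  3  2  0  1  0  1  2  3  2  0
G_C(14) = 0.
Combined Grundy value = 2 ⊕ 4 ⊕ 0 = 6.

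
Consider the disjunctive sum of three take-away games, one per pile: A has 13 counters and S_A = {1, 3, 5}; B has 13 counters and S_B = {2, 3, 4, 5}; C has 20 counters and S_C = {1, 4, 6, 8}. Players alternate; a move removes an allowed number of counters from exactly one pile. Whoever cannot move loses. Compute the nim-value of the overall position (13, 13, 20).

3

Pile A, S = {1, 3, 5}:
n :  0  1  2  3  4  5  6  7  8  9 10 11 12 13
G :  0  1  0  1  0  1  0  1  0  1  0  1  0  1
G_A(13) = 1.
Pile B, S = {2, 3, 4, 5}:
G(0) = 0
G(1) = mex{} = 0
G(2) = mex{0} = 1
G(3) = mex{0,0} = 1
G(4) = mex{1,0,0} = 2
G(5) = mex{1,1,0,0} = 2
G(6) = mex{2,1,1,0} = 3
G(7) = mex{2,2,1,1} = 0
G(8) = mex{3,2,2,1} = 0
G(9) = mex{0,3,2,2} = 1
G(10) = mex{0,0,3,2} = 1
G(11) = mex{1,0,0,3} = 2
G(12) = mex{1,1,0,0} = 2
G(13) = mex{2,1,1,0} = 3
G_B(13) = 3.
Pile C, S = {1, 4, 6, 8}:
G(0) = 0
G(1) = mex{0} = 1
G(2) = mex{1} = 0
G(3) = mex{0} = 1
G(4) = mex{1,0} = 2
G(5) = mex{2,1} = 0
G(6) = mex{0,0,0} = 1
G(7) = mex{1,1,1} = 0
G(8) = mex{0,2,0,0} = 1
G(9) = mex{1,0,1,1} = 2
G(10) = mex{2,1,2,0} = 3
G(11) = mex{3,0,0,1} = 2
G(12) = mex{2,1,1,2} = 0
G(13) = mex{0,2,0,0} = 1
G(14) = mex{1,3,1,1} = 0
G(15) = mex{0,2,2,0} = 1
G(16) = mex{1,0,3,1} = 2
G(17) = mex{2,1,2,2} = 0
G(18) = mex{0,0,0,3} = 1
G(19) = mex{1,1,1,2} = 0
G(20) = mex{0,2,0,0} = 1
G_C(20) = 1.
Combined Grundy value = 1 ⊕ 3 ⊕ 1 = 3.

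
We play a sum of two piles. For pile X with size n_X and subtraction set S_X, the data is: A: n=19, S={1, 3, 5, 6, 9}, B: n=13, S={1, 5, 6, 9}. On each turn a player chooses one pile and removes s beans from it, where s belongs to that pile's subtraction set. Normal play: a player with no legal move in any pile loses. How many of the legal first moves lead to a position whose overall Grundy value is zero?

2

Pile A, S = {1, 3, 5, 6, 9}:
n :  0  1  2  3  4  5  6  7  8  9 10 11 12 13 14 15 16 17 18 19
G :  0  1  0  1  0  1  2  3  2  3  2  3  0  1  0  1  0  1  2  3
G_A(19) = 3.
Pile B, S = {1, 5, 6, 9}:
G(0) = 0
G(1) = mex{0} = 1
G(2) = mex{1} = 0
G(3) = mex{0} = 1
G(4) = mex{1} = 0
G(5) = mex{0,0} = 1
G(6) = mex{1,1,0} = 2
G(7) = mex{2,0,1} = 3
G(8) = mex{3,1,0} = 2
G(9) = mex{2,0,1,0} = 3
G(10) = mex{3,1,0,1} = 2
G(11) = mex{2,2,1,0} = 3
G(12) = mex{3,3,2,1} = 0
G(13) = mex{0,2,3,0} = 1
G_B(13) = 1.
Combined Grundy value = 3 ⊕ 1 = 2.
A winning move leaves total XOR = 0, i.e. changes one component's Grundy value g to g ⊕ X where X is the current total.
Pile A: need g' = 3⊕2 = 1. Options: 19−1→G=2, 19−3→G=0, 19−5→G=0, 19−6→G=1, 19−9→G=2. Hits: 1.
Pile B: need g' = 1⊕2 = 3. Options: 13−1→G=0, 13−5→G=2, 13−6→G=3, 13−9→G=0. Hits: 1.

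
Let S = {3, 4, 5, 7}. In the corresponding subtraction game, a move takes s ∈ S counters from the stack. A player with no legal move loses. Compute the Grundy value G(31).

0

n :  0  1  2  3  4  5  6  7  8  9 10 11 12 13 14 15 16 17 18 19 20 21 22 23 24 25 26 27 28 29 30 31
G :  0  0  0  1  1  1  2  2  2  3  0  0  0  1  1  1  2  2  2  3  0  0  0  1  1  1  2  2  2  3  0  0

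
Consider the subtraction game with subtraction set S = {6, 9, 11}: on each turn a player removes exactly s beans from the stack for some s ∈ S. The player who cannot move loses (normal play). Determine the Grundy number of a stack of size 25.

1

n :  0  1  2  3  4  5  6  7  8  9 10 11 12 13 14 15 16 17 18 19 20 21 22 23 24 25
G :  0  0  0  0  0  0  1  1  1  1  1  1  2  2  2  2  2  0  0  0  0  0  0  1  1  1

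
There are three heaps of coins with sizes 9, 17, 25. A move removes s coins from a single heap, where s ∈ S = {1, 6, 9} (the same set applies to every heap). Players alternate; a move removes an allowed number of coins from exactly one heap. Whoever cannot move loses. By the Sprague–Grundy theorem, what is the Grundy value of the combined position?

All heaps use S = {1, 6, 9}:
G(0) = 0
G(1) = mex{0} = 1
G(2) = mex{1} = 0
G(3) = mex{0} = 1
G(4) = mex{1} = 0
G(5) = mex{0} = 1
G(6) = mex{1,0} = 2
G(7) = mex{2,1} = 0
G(8) = mex{0,0} = 1
G(9) = mex{1,1,0} = 2
G(10) = mex{2,0,1} = 3
G(11) = mex{3,1,0} = 2
G(12) = mex{2,2,1} = 0
G(13) = mex{0,0,0} = 1
G(14) = mex{1,1,1} = 0
G(15) = mex{0,2,2} = 1
G(16) = mex{1,3,0} = 2
G(17) = mex{2,2,1} = 0
G(18) = mex{0,0,2} = 1
G(19) = mex{1,1,3} = 0
G(20) = mex{0,0,2} = 1
G(21) = mex{1,1,0} = 2
G(22) = mex{2,2,1} = 0
G(23) = mex{0,0,0} = 1
G(24) = mex{1,1,1} = 0
G(25) = mex{0,0,2} = 1
Heap A: G(9) = 2.
Heap B: G(17) = 0.
Heap C: G(25) = 1.
Combined Grundy value = 2 ⊕ 0 ⊕ 1 = 3.

3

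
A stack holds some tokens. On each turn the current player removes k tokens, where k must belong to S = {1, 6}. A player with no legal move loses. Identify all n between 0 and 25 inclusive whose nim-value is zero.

0, 2, 4, 7, 9, 11, 14, 16, 18, 21, 23, 25

G(0) = 0
G(1) = mex{0} = 1
G(2) = mex{1} = 0
G(3) = mex{0} = 1
G(4) = mex{1} = 0
G(5) = mex{0} = 1
G(6) = mex{1,0} = 2
G(7) = mex{2,1} = 0
G(8) = mex{0,0} = 1
G(9) = mex{1,1} = 0
G(10) = mex{0,0} = 1
G(11) = mex{1,1} = 0
G(12) = mex{0,2} = 1
G(13) = mex{1,0} = 2
G(14) = mex{2,1} = 0
G(15) = mex{0,0} = 1
G(16) = mex{1,1} = 0
G(17) = mex{0,0} = 1
G(18) = mex{1,1} = 0
G(19) = mex{0,2} = 1
G(20) = mex{1,0} = 2
G(21) = mex{2,1} = 0
G(22) = mex{0,0} = 1
G(23) = mex{1,1} = 0
G(24) = mex{0,0} = 1
G(25) = mex{1,1} = 0
P-positions are exactly the n with G(n) = 0.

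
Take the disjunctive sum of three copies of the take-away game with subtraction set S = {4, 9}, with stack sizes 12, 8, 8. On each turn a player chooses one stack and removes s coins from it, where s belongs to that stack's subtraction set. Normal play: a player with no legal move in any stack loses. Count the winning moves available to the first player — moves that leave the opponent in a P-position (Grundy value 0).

All stacks use S = {4, 9}:
n :  0  1  2  3  4  5  6  7  8  9 10 11 12
G :  0  0  0  0  1  1  1  1  0  2  2  2  1
Stack A: G(12) = 1.
Stack B: G(8) = 0.
Stack C: G(8) = 0.
Combined Grundy value = 1 ⊕ 0 ⊕ 0 = 1.
A winning move leaves total XOR = 0, i.e. changes one component's Grundy value g to g ⊕ X where X is the current total.
Stack A: need g' = 1⊕1 = 0. Options: 12−4→G=0, 12−9→G=0. Hits: 2.
Stack B: need g' = 0⊕1 = 1. Options: 8−4→G=1. Hits: 1.
Stack C: need g' = 0⊕1 = 1. Options: 8−4→G=1. Hits: 1.

4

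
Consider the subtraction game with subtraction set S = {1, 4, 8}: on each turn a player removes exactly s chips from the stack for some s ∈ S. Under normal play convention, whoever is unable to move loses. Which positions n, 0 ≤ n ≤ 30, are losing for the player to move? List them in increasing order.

0, 2, 5, 7, 12, 14, 17, 19, 24, 26, 29

n :  0  1  2  3  4  5  6  7  8  9 10 11 12 13 14 15 16 17 18 19 20 21 22 23 24 25 26 27 28 29 30
G :  0  1  0  1  2  0  1  0  1  2  3  2  0  1  0  1  2  0  1  0  1  2  3  2  0  1  0  1  2  0  1
P-positions are exactly the n with G(n) = 0.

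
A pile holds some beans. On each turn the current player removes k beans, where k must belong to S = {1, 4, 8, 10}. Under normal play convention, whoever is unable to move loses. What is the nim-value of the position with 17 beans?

1

G(0) = 0
G(1) = mex{0} = 1
G(2) = mex{1} = 0
G(3) = mex{0} = 1
G(4) = mex{1,0} = 2
G(5) = mex{2,1} = 0
G(6) = mex{0,0} = 1
G(7) = mex{1,1} = 0
G(8) = mex{0,2,0} = 1
G(9) = mex{1,0,1} = 2
G(10) = mex{2,1,0,0} = 3
G(11) = mex{3,0,1,1} = 2
G(12) = mex{2,1,2,0} = 3
G(13) = mex{3,2,0,1} = 4
G(14) = mex{4,3,1,2} = 0
G(15) = mex{0,2,0,0} = 1
G(16) = mex{1,3,1,1} = 0
G(17) = mex{0,4,2,0} = 1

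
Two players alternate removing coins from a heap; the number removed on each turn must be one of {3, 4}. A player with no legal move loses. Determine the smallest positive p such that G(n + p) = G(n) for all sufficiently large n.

n :  0  1  2  3  4  5  6  7  8  9 10 11 12 13 14 15
G :  0  0  0  1  1  1  2  0  0  0  1  1  1  2  0  0
G(n+7) = G(n) holds for n = 0,…,3 (a full window of length max(S) = 4), so the sequence is purely periodic with period 7.

7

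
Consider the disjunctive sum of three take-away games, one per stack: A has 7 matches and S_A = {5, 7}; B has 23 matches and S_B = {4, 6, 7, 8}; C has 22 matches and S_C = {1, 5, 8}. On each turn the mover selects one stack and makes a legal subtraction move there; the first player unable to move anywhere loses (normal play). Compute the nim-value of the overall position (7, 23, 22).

0

Stack A, S = {5, 7}:
G(0) = 0
G(1) = mex{} = 0
G(2) = mex{} = 0
G(3) = mex{} = 0
G(4) = mex{} = 0
G(5) = mex{0} = 1
G(6) = mex{0} = 1
G(7) = mex{0,0} = 1
G_A(7) = 1.
Stack B, S = {4, 6, 7, 8}:
G(0) = 0
G(1) = mex{} = 0
G(2) = mex{} = 0
G(3) = mex{} = 0
G(4) = mex{0} = 1
G(5) = mex{0} = 1
G(6) = mex{0,0} = 1
G(7) = mex{0,0,0} = 1
G(8) = mex{1,0,0,0} = 2
G(9) = mex{1,0,0,0} = 2
G(10) = mex{1,1,0,0} = 2
G(11) = mex{1,1,1,0} = 2
G(12) = mex{2,1,1,1} = 0
G(13) = mex{2,1,1,1} = 0
G(14) = mex{2,2,1,1} = 0
G(15) = mex{2,2,2,1} = 0
G(16) = mex{0,2,2,2} = 1
G(17) = mex{0,2,2,2} = 1
G(18) = mex{0,0,2,2} = 1
G(19) = mex{0,0,0,2} = 1
G(20) = mex{1,0,0,0} = 2
G(21) = mex{1,0,0,0} = 2
G(22) = mex{1,1,0,0} = 2
G(23) = mex{1,1,1,0} = 2
G_B(23) = 2.
Stack C, S = {1, 5, 8}:
n :  0  1  2  3  4  5  6  7  8  9 10 11 12 13 14 15 16 17 18 19 20 21 22
G :  0  1  0  1  0  1  0  1  2  3  2  3  2  0  1  0  1  0  1  0  1  2  3
G_C(22) = 3.
Combined Grundy value = 1 ⊕ 2 ⊕ 3 = 0.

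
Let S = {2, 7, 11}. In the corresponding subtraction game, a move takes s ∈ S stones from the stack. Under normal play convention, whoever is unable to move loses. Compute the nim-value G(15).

1

G(0) = 0
G(1) = mex{} = 0
G(2) = mex{0} = 1
G(3) = mex{0} = 1
G(4) = mex{1} = 0
G(5) = mex{1} = 0
G(6) = mex{0} = 1
G(7) = mex{0,0} = 1
G(8) = mex{1,0} = 2
G(9) = mex{1,1} = 0
G(10) = mex{2,1} = 0
G(11) = mex{0,0,0} = 1
G(12) = mex{0,0,0} = 1
G(13) = mex{1,1,1} = 0
G(14) = mex{1,1,1} = 0
G(15) = mex{0,2,0} = 1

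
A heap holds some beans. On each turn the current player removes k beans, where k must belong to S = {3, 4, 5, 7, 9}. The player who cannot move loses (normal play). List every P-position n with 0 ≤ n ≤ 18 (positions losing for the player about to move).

n :  0  1  2  3  4  5  6  7  8  9 10 11 12 13 14 15 16 17 18
G :  0  0  0  1  1  1  2  2  2  3  3  3  0  0  0  1  1  1  2
P-positions are exactly the n with G(n) = 0.

0, 1, 2, 12, 13, 14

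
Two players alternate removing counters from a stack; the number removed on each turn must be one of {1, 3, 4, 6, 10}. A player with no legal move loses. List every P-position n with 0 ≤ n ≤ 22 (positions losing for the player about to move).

G(0) = 0
G(1) = mex{0} = 1
G(2) = mex{1} = 0
G(3) = mex{0,0} = 1
G(4) = mex{1,1,0} = 2
G(5) = mex{2,0,1} = 3
G(6) = mex{3,1,0,0} = 2
G(7) = mex{2,2,1,1} = 0
G(8) = mex{0,3,2,0} = 1
G(9) = mex{1,2,3,1} = 0
G(10) = mex{0,0,2,2,0} = 1
G(11) = mex{1,1,0,3,1} = 2
G(12) = mex{2,0,1,2,0} = 3
G(13) = mex{3,1,0,0,1} = 2
G(14) = mex{2,2,1,1,2} = 0
G(15) = mex{0,3,2,0,3} = 1
G(16) = mex{1,2,3,1,2} = 0
G(17) = mex{0,0,2,2,0} = 1
G(18) = mex{1,1,0,3,1} = 2
G(19) = mex{2,0,1,2,0} = 3
G(20) = mex{3,1,0,0,1} = 2
G(21) = mex{2,2,1,1,2} = 0
G(22) = mex{0,3,2,0,3} = 1
P-positions are exactly the n with G(n) = 0.

0, 2, 7, 9, 14, 16, 21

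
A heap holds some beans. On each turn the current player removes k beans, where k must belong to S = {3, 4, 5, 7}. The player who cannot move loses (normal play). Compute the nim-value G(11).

0

G(0) = 0
G(1) = mex{} = 0
G(2) = mex{} = 0
G(3) = mex{0} = 1
G(4) = mex{0,0} = 1
G(5) = mex{0,0,0} = 1
G(6) = mex{1,0,0} = 2
G(7) = mex{1,1,0,0} = 2
G(8) = mex{1,1,1,0} = 2
G(9) = mex{2,1,1,0} = 3
G(10) = mex{2,2,1,1} = 0
G(11) = mex{2,2,2,1} = 0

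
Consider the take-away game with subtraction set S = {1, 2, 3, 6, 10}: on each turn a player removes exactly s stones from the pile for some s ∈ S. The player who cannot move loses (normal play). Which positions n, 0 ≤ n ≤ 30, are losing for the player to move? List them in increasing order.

G(0) = 0
G(1) = mex{0} = 1
G(2) = mex{1,0} = 2
G(3) = mex{2,1,0} = 3
G(4) = mex{3,2,1} = 0
G(5) = mex{0,3,2} = 1
G(6) = mex{1,0,3,0} = 2
G(7) = mex{2,1,0,1} = 3
G(8) = mex{3,2,1,2} = 0
G(9) = mex{0,3,2,3} = 1
G(10) = mex{1,0,3,0,0} = 2
G(11) = mex{2,1,0,1,1} = 3
G(12) = mex{3,2,1,2,2} = 0
G(13) = mex{0,3,2,3,3} = 1
G(14) = mex{1,0,3,0,0} = 2
G(15) = mex{2,1,0,1,1} = 3
G(16) = mex{3,2,1,2,2} = 0
G(17) = mex{0,3,2,3,3} = 1
G(18) = mex{1,0,3,0,0} = 2
G(19) = mex{2,1,0,1,1} = 3
G(20) = mex{3,2,1,2,2} = 0
G(21) = mex{0,3,2,3,3} = 1
G(22) = mex{1,0,3,0,0} = 2
G(23) = mex{2,1,0,1,1} = 3
G(24) = mex{3,2,1,2,2} = 0
G(25) = mex{0,3,2,3,3} = 1
G(26) = mex{1,0,3,0,0} = 2
G(27) = mex{2,1,0,1,1} = 3
G(28) = mex{3,2,1,2,2} = 0
G(29) = mex{0,3,2,3,3} = 1
G(30) = mex{1,0,3,0,0} = 2
P-positions are exactly the n with G(n) = 0.

0, 4, 8, 12, 16, 20, 24, 28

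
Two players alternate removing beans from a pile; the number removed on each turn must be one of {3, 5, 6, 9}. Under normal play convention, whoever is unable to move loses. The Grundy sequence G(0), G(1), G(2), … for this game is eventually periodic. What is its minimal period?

G(0) = 0
G(1) = mex{} = 0
G(2) = mex{} = 0
G(3) = mex{0} = 1
G(4) = mex{0} = 1
G(5) = mex{0,0} = 1
G(6) = mex{1,0,0} = 2
G(7) = mex{1,0,0} = 2
G(8) = mex{1,1,0} = 2
G(9) = mex{2,1,1,0} = 3
G(10) = mex{2,1,1,0} = 3
G(11) = mex{2,2,1,0} = 3
G(12) = mex{3,2,2,1} = 0
G(13) = mex{3,2,2,1} = 0
G(14) = mex{3,3,2,1} = 0
G(15) = mex{0,3,3,2} = 1
G(16) = mex{0,3,3,2} = 1
G(17) = mex{0,0,3,2} = 1
G(18) = mex{1,0,0,3} = 2
G(19) = mex{1,0,0,3} = 2
G(20) = mex{1,1,0,3} = 2
G(21) = mex{2,1,1,0} = 3
G(22) = mex{2,1,1,0} = 3
G(23) = mex{2,2,1,0} = 3
G(24) = mex{3,2,2,1} = 0
G(25) = mex{3,2,2,1} = 0
G(n+12) = G(n) holds for n = 0,…,8 (a full window of length max(S) = 9), so the sequence is purely periodic with period 12.

12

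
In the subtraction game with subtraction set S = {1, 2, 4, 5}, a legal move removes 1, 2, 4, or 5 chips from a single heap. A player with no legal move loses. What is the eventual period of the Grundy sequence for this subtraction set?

n :  0  1  2  3  4  5  6  7  8  9 10 11 12 13 14
G :  0  1  2  0  1  2  0  1  2  0  1  2  0  1  2
G(n+3) = G(n) holds for n = 0,…,4 (a full window of length max(S) = 5), so the sequence is purely periodic with period 3.

3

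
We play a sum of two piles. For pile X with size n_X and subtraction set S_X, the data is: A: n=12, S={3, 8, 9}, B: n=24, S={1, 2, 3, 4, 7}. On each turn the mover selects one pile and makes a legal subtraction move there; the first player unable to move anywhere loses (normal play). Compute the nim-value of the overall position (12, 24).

4

Pile A, S = {3, 8, 9}:
G(0) = 0
G(1) = mex{} = 0
G(2) = mex{} = 0
G(3) = mex{0} = 1
G(4) = mex{0} = 1
G(5) = mex{0} = 1
G(6) = mex{1} = 0
G(7) = mex{1} = 0
G(8) = mex{1,0} = 2
G(9) = mex{0,0,0} = 1
G(10) = mex{0,0,0} = 1
G(11) = mex{2,1,0} = 3
G(12) = mex{1,1,1} = 0
G_A(12) = 0.
Pile B, S = {1, 2, 3, 4, 7}:
n :  0  1  2  3  4  5  6  7  8  9 10 11 12 13 14 15 16 17 18 19 20 21 22 23 24
G :  0  1  2  3  4  0  1  2  3  4  0  1  2  3  4  0  1  2  3  4  0  1  2  3  4
G_B(24) = 4.
Combined Grundy value = 0 ⊕ 4 = 4.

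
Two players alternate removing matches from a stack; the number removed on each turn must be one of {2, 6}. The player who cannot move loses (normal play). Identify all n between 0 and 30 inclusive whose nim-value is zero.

G(0) = 0
G(1) = mex{} = 0
G(2) = mex{0} = 1
G(3) = mex{0} = 1
G(4) = mex{1} = 0
G(5) = mex{1} = 0
G(6) = mex{0,0} = 1
G(7) = mex{0,0} = 1
G(8) = mex{1,1} = 0
G(9) = mex{1,1} = 0
G(10) = mex{0,0} = 1
G(11) = mex{0,0} = 1
G(12) = mex{1,1} = 0
G(13) = mex{1,1} = 0
G(14) = mex{0,0} = 1
G(15) = mex{0,0} = 1
G(16) = mex{1,1} = 0
G(17) = mex{1,1} = 0
G(18) = mex{0,0} = 1
G(19) = mex{0,0} = 1
G(20) = mex{1,1} = 0
G(21) = mex{1,1} = 0
G(22) = mex{0,0} = 1
G(23) = mex{0,0} = 1
G(24) = mex{1,1} = 0
G(25) = mex{1,1} = 0
G(26) = mex{0,0} = 1
G(27) = mex{0,0} = 1
G(28) = mex{1,1} = 0
G(29) = mex{1,1} = 0
G(30) = mex{0,0} = 1
P-positions are exactly the n with G(n) = 0.

0, 1, 4, 5, 8, 9, 12, 13, 16, 17, 20, 21, 24, 25, 28, 29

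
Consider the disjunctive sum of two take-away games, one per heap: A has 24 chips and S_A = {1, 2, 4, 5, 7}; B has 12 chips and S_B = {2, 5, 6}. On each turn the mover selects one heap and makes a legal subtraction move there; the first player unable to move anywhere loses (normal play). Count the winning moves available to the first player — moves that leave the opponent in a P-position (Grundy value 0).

Heap A, S = {1, 2, 4, 5, 7}:
n :  0  1  2  3  4  5  6  7  8  9 10 11 12 13 14 15 16 17 18 19 20 21 22 23 24
G :  0  1  2  0  1  2  0  1  2  0  1  2  0  1  2  0  1  2  0  1  2  0  1  2  0
G_A(24) = 0.
Heap B, S = {2, 5, 6}:
G(0) = 0
G(1) = mex{} = 0
G(2) = mex{0} = 1
G(3) = mex{0} = 1
G(4) = mex{1} = 0
G(5) = mex{1,0} = 2
G(6) = mex{0,0,0} = 1
G(7) = mex{2,1,0} = 3
G(8) = mex{1,1,1} = 0
G(9) = mex{3,0,1} = 2
G(10) = mex{0,2,0} = 1
G(11) = mex{2,1,2} = 0
G(12) = mex{1,3,1} = 0
G_B(12) = 0.
Combined Grundy value = 0 ⊕ 0 = 0.
A winning move leaves total XOR = 0, i.e. changes one component's Grundy value g to g ⊕ X where X is the current total.
Heap A: target g' = 0⊕0 = 0, but every legal move changes the Grundy value (mex property), so 0 moves.
Heap B: target g' = 0⊕0 = 0, but every legal move changes the Grundy value (mex property), so 0 moves.

0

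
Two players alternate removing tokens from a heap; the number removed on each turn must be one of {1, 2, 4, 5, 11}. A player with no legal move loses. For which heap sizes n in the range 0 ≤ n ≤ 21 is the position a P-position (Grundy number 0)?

n :  0  1  2  3  4  5  6  7  8  9 10 11 12 13 14 15 16 17 18 19 20 21
G :  0  1  2  0  1  2  0  1  2  0  1  2  0  1  2  0  1  2  0  1  2  0
P-positions are exactly the n with G(n) = 0.

0, 3, 6, 9, 12, 15, 18, 21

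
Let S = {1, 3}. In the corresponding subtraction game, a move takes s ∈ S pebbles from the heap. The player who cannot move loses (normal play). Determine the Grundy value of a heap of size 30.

0

G(0) = 0
G(1) = mex{0} = 1
G(2) = mex{1} = 0
G(3) = mex{0,0} = 1
G(4) = mex{1,1} = 0
G(5) = mex{0,0} = 1
G(6) = mex{1,1} = 0
G(7) = mex{0,0} = 1
G(8) = mex{1,1} = 0
G(9) = mex{0,0} = 1
G(10) = mex{1,1} = 0
G(11) = mex{0,0} = 1
G(12) = mex{1,1} = 0
G(13) = mex{0,0} = 1
G(14) = mex{1,1} = 0
G(15) = mex{0,0} = 1
G(16) = mex{1,1} = 0
G(17) = mex{0,0} = 1
G(18) = mex{1,1} = 0
G(19) = mex{0,0} = 1
G(20) = mex{1,1} = 0
G(21) = mex{0,0} = 1
G(22) = mex{1,1} = 0
G(23) = mex{0,0} = 1
G(24) = mex{1,1} = 0
G(25) = mex{0,0} = 1
G(26) = mex{1,1} = 0
G(27) = mex{0,0} = 1
G(28) = mex{1,1} = 0
G(29) = mex{0,0} = 1
G(30) = mex{1,1} = 0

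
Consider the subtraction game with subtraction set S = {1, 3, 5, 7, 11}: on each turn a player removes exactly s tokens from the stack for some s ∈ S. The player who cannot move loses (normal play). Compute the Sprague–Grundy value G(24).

0

G(0) = 0
G(1) = mex{0} = 1
G(2) = mex{1} = 0
G(3) = mex{0,0} = 1
G(4) = mex{1,1} = 0
G(5) = mex{0,0,0} = 1
G(6) = mex{1,1,1} = 0
G(7) = mex{0,0,0,0} = 1
G(8) = mex{1,1,1,1} = 0
G(9) = mex{0,0,0,0} = 1
G(10) = mex{1,1,1,1} = 0
G(11) = mex{0,0,0,0,0} = 1
G(12) = mex{1,1,1,1,1} = 0
G(13) = mex{0,0,0,0,0} = 1
G(14) = mex{1,1,1,1,1} = 0
G(15) = mex{0,0,0,0,0} = 1
G(16) = mex{1,1,1,1,1} = 0
G(17) = mex{0,0,0,0,0} = 1
G(18) = mex{1,1,1,1,1} = 0
G(19) = mex{0,0,0,0,0} = 1
G(20) = mex{1,1,1,1,1} = 0
G(21) = mex{0,0,0,0,0} = 1
G(22) = mex{1,1,1,1,1} = 0
G(23) = mex{0,0,0,0,0} = 1
G(24) = mex{1,1,1,1,1} = 0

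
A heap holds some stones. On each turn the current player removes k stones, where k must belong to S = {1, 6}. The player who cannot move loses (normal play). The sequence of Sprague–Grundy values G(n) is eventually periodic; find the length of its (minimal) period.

7

n :  0  1  2  3  4  5  6  7  8  9 10 11 12 13 14 15
G :  0  1  0  1  0  1  2  0  1  0  1  0  1  2  0  1
G(n+7) = G(n) holds for n = 0,…,5 (a full window of length max(S) = 6), so the sequence is purely periodic with period 7.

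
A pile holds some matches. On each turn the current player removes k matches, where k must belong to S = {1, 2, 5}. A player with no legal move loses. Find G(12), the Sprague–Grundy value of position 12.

0

n :  0  1  2  3  4  5  6  7  8  9 10 11 12
G :  0  1  2  0  1  2  0  1  2  0  1  2  0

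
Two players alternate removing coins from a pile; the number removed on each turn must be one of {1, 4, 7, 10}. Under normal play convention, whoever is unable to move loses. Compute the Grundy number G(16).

0

G(0) = 0
G(1) = mex{0} = 1
G(2) = mex{1} = 0
G(3) = mex{0} = 1
G(4) = mex{1,0} = 2
G(5) = mex{2,1} = 0
G(6) = mex{0,0} = 1
G(7) = mex{1,1,0} = 2
G(8) = mex{2,2,1} = 0
G(9) = mex{0,0,0} = 1
G(10) = mex{1,1,1,0} = 2
G(11) = mex{2,2,2,1} = 0
G(12) = mex{0,0,0,0} = 1
G(13) = mex{1,1,1,1} = 0
G(14) = mex{0,2,2,2} = 1
G(15) = mex{1,0,0,0} = 2
G(16) = mex{2,1,1,1} = 0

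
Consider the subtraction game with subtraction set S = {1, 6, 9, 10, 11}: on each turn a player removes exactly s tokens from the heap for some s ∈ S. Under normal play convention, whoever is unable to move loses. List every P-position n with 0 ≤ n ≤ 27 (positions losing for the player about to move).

0, 2, 4, 7, 19, 21, 23, 26

G(0) = 0
G(1) = mex{0} = 1
G(2) = mex{1} = 0
G(3) = mex{0} = 1
G(4) = mex{1} = 0
G(5) = mex{0} = 1
G(6) = mex{1,0} = 2
G(7) = mex{2,1} = 0
G(8) = mex{0,0} = 1
G(9) = mex{1,1,0} = 2
G(10) = mex{2,0,1,0} = 3
G(11) = mex{3,1,0,1,0} = 2
G(12) = mex{2,2,1,0,1} = 3
G(13) = mex{3,0,0,1,0} = 2
G(14) = mex{2,1,1,0,1} = 3
G(15) = mex{3,2,2,1,0} = 4
G(16) = mex{4,3,0,2,1} = 5
G(17) = mex{5,2,1,0,2} = 3
G(18) = mex{3,3,2,1,0} = 4
G(19) = mex{4,2,3,2,1} = 0
G(20) = mex{0,3,2,3,2} = 1
G(21) = mex{1,4,3,2,3} = 0
G(22) = mex{0,5,2,3,2} = 1
G(23) = mex{1,3,3,2,3} = 0
G(24) = mex{0,4,4,3,2} = 1
G(25) = mex{1,0,5,4,3} = 2
G(26) = mex{2,1,3,5,4} = 0
G(27) = mex{0,0,4,3,5} = 1
P-positions are exactly the n with G(n) = 0.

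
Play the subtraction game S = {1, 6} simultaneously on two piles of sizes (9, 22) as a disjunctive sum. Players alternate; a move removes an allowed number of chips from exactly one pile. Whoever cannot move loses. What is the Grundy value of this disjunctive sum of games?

All piles use S = {1, 6}:
n :  0  1  2  3  4  5  6  7  8  9 10 11 12 13 14 15 16 17 18 19 20 21 22
G :  0  1  0  1  0  1  2  0  1  0  1  0  1  2  0  1  0  1  0  1  2  0  1
Pile A: G(9) = 0.
Pile B: G(22) = 1.
Combined Grundy value = 0 ⊕ 1 = 1.

1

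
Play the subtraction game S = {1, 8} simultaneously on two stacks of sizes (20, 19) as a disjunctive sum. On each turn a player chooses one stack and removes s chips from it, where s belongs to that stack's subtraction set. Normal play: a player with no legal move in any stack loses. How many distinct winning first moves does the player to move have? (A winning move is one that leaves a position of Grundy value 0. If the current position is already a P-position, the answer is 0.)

4

All stacks use S = {1, 8}:
G(0) = 0
G(1) = mex{0} = 1
G(2) = mex{1} = 0
G(3) = mex{0} = 1
G(4) = mex{1} = 0
G(5) = mex{0} = 1
G(6) = mex{1} = 0
G(7) = mex{0} = 1
G(8) = mex{1,0} = 2
G(9) = mex{2,1} = 0
G(10) = mex{0,0} = 1
G(11) = mex{1,1} = 0
G(12) = mex{0,0} = 1
G(13) = mex{1,1} = 0
G(14) = mex{0,0} = 1
G(15) = mex{1,1} = 0
G(16) = mex{0,2} = 1
G(17) = mex{1,0} = 2
G(18) = mex{2,1} = 0
G(19) = mex{0,0} = 1
G(20) = mex{1,1} = 0
Stack A: G(20) = 0.
Stack B: G(19) = 1.
Combined Grundy value = 0 ⊕ 1 = 1.
A winning move leaves total XOR = 0, i.e. changes one component's Grundy value g to g ⊕ X where X is the current total.
Stack A: need g' = 0⊕1 = 1. Options: 20−1→G=1, 20−8→G=1. Hits: 2.
Stack B: need g' = 1⊕1 = 0. Options: 19−1→G=0, 19−8→G=0. Hits: 2.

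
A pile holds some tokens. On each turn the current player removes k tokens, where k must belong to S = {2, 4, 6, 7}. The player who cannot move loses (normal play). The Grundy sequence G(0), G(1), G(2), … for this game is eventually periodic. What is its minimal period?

G(0) = 0
G(1) = mex{} = 0
G(2) = mex{0} = 1
G(3) = mex{0} = 1
G(4) = mex{1,0} = 2
G(5) = mex{1,0} = 2
G(6) = mex{2,1,0} = 3
G(7) = mex{2,1,0,0} = 3
G(8) = mex{3,2,1,0} = 4
G(9) = mex{3,2,1,1} = 0
G(10) = mex{4,3,2,1} = 0
G(11) = mex{0,3,2,2} = 1
G(12) = mex{0,4,3,2} = 1
G(13) = mex{1,0,3,3} = 2
G(14) = mex{1,0,4,3} = 2
G(15) = mex{2,1,0,4} = 3
G(16) = mex{2,1,0,0} = 3
G(17) = mex{3,2,1,0} = 4
G(18) = mex{3,2,1,1} = 0
G(19) = mex{4,3,2,1} = 0
G(n+9) = G(n) holds for n = 0,…,6 (a full window of length max(S) = 7), so the sequence is purely periodic with period 9.

9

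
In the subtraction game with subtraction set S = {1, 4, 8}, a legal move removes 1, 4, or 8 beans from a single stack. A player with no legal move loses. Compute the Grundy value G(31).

0

n :  0  1  2  3  4  5  6  7  8  9 10 11 12 13 14 15 16 17 18 19 20 21 22 23 24 25 26 27 28 29 30 31
G :  0  1  0  1  2  0  1  0  1  2  3  2  0  1  0  1  2  0  1  0  1  2  3  2  0  1  0  1  2  0  1  0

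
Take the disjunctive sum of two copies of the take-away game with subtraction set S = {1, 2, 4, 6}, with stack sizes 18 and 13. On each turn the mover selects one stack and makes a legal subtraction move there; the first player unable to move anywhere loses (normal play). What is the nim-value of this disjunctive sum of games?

0

All stacks use S = {1, 2, 4, 6}:
n :  0  1  2  3  4  5  6  7  8  9 10 11 12 13 14 15 16 17 18
G :  0  1  2  0  1  2  3  4  0  1  2  0  1  2  3  4  0  1  2
Stack A: G(18) = 2.
Stack B: G(13) = 2.
Combined Grundy value = 2 ⊕ 2 = 0.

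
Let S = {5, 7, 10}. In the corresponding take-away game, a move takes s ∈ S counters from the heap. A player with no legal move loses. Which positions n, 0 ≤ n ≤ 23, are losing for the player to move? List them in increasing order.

0, 1, 2, 3, 4, 15, 16, 17, 18, 19

G(0) = 0
G(1) = mex{} = 0
G(2) = mex{} = 0
G(3) = mex{} = 0
G(4) = mex{} = 0
G(5) = mex{0} = 1
G(6) = mex{0} = 1
G(7) = mex{0,0} = 1
G(8) = mex{0,0} = 1
G(9) = mex{0,0} = 1
G(10) = mex{1,0,0} = 2
G(11) = mex{1,0,0} = 2
G(12) = mex{1,1,0} = 2
G(13) = mex{1,1,0} = 2
G(14) = mex{1,1,0} = 2
G(15) = mex{2,1,1} = 0
G(16) = mex{2,1,1} = 0
G(17) = mex{2,2,1} = 0
G(18) = mex{2,2,1} = 0
G(19) = mex{2,2,1} = 0
G(20) = mex{0,2,2} = 1
G(21) = mex{0,2,2} = 1
G(22) = mex{0,0,2} = 1
G(23) = mex{0,0,2} = 1
P-positions are exactly the n with G(n) = 0.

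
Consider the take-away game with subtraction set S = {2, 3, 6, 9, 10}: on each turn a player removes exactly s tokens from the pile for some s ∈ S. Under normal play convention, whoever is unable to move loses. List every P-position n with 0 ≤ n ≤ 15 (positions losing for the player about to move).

0, 1, 5, 12, 13

G(0) = 0
G(1) = mex{} = 0
G(2) = mex{0} = 1
G(3) = mex{0,0} = 1
G(4) = mex{1,0} = 2
G(5) = mex{1,1} = 0
G(6) = mex{2,1,0} = 3
G(7) = mex{0,2,0} = 1
G(8) = mex{3,0,1} = 2
G(9) = mex{1,3,1,0} = 2
G(10) = mex{2,1,2,0,0} = 3
G(11) = mex{2,2,0,1,0} = 3
G(12) = mex{3,2,3,1,1} = 0
G(13) = mex{3,3,1,2,1} = 0
G(14) = mex{0,3,2,0,2} = 1
G(15) = mex{0,0,2,3,0} = 1
P-positions are exactly the n with G(n) = 0.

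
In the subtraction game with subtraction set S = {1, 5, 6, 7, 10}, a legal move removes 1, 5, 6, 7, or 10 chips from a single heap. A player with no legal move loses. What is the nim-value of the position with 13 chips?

0

n :  0  1  2  3  4  5  6  7  8  9 10 11 12 13
G :  0  1  0  1  0  1  2  3  2  3  2  3  4  0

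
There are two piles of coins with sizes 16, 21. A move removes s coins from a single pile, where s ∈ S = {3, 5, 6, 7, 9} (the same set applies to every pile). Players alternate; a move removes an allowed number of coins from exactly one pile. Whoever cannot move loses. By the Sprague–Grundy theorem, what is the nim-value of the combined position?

2

All piles use S = {3, 5, 6, 7, 9}:
n :  0  1  2  3  4  5  6  7  8  9 10 11 12 13 14 15 16 17 18 19 20 21
G :  0  0  0  1  1  1  2  2  2  3  3  3  0  0  0  1  1  1  2  2  2  3
Pile A: G(16) = 1.
Pile B: G(21) = 3.
Combined Grundy value = 1 ⊕ 3 = 2.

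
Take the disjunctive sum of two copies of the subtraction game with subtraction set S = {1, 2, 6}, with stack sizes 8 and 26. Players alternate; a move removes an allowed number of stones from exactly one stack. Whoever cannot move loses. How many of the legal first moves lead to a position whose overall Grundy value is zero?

All stacks use S = {1, 2, 6}:
G(0) = 0
G(1) = mex{0} = 1
G(2) = mex{1,0} = 2
G(3) = mex{2,1} = 0
G(4) = mex{0,2} = 1
G(5) = mex{1,0} = 2
G(6) = mex{2,1,0} = 3
G(7) = mex{3,2,1} = 0
G(8) = mex{0,3,2} = 1
G(9) = mex{1,0,0} = 2
G(10) = mex{2,1,1} = 0
G(11) = mex{0,2,2} = 1
G(12) = mex{1,0,3} = 2
G(13) = mex{2,1,0} = 3
G(14) = mex{3,2,1} = 0
G(15) = mex{0,3,2} = 1
G(16) = mex{1,0,0} = 2
G(17) = mex{2,1,1} = 0
G(18) = mex{0,2,2} = 1
G(19) = mex{1,0,3} = 2
G(20) = mex{2,1,0} = 3
G(21) = mex{3,2,1} = 0
G(22) = mex{0,3,2} = 1
G(23) = mex{1,0,0} = 2
G(24) = mex{2,1,1} = 0
G(25) = mex{0,2,2} = 1
G(26) = mex{1,0,3} = 2
Stack A: G(8) = 1.
Stack B: G(26) = 2.
Combined Grundy value = 1 ⊕ 2 = 3.
A winning move leaves total XOR = 0, i.e. changes one component's Grundy value g to g ⊕ X where X is the current total.
Stack A: need g' = 1⊕3 = 2. Options: 8−1→G=0, 8−2→G=3, 8−6→G=2. Hits: 1.
Stack B: need g' = 2⊕3 = 1. Options: 26−1→G=1, 26−2→G=0, 26−6→G=3. Hits: 1.

2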